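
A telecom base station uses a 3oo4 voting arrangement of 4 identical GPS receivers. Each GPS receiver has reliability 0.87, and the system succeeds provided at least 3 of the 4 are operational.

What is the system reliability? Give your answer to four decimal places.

0.9153

R = Σ_{i=3}^{4} C(4,i) p^i (1−p)^{4−i} with p = 0.87
C(4,3)·0.87^3·0.13^1 = 0.342422
C(4,4)·0.87^4·0.13^0 = 0.572898
Sum = 0.9153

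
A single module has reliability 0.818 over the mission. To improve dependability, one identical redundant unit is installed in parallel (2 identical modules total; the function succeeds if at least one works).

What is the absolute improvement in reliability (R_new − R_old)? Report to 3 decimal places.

0.149

R_before = 0.818
R_after = 1 − (1 − 0.818)^2 = 0.967
ΔR = 0.967 − 0.818 = 0.149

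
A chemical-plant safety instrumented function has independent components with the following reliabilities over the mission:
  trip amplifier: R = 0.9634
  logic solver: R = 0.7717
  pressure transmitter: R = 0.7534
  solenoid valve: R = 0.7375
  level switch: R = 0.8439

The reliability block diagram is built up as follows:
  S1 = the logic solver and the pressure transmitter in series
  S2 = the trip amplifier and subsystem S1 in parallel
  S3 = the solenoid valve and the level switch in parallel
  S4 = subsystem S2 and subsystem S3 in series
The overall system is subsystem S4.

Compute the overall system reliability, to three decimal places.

Series (logic solver and pressure transmitter): 0.77170 × 0.75340 = 0.58140
Parallel (trip amplifier and [0.58140]): 1 − (1 − 0.96340)(1 − 0.58140) = 0.98468
Parallel (solenoid valve and level switch): 1 − (1 − 0.73750)(1 − 0.84390) = 0.95902
Series ([0.98468] and [0.95902]): 0.98468 × 0.95902 = 0.944

0.944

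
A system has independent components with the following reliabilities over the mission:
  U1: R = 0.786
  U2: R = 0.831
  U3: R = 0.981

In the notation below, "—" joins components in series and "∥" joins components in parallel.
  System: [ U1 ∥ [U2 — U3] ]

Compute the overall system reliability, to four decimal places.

Series (U2 and U3): 0.831000 × 0.981000 = 0.815211
Parallel (U1 and [0.815211]): 1 − (1 − 0.786000)(1 − 0.815211) = 0.9605

0.9605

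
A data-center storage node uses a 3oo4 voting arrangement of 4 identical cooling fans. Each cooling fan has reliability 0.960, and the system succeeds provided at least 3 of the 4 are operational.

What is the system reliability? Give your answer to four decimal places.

R = Σ_{i=3}^{4} C(4,i) p^i (1−p)^{4−i} with p = 0.960
C(4,3)·0.960^3·0.040^1 = 0.141558
C(4,4)·0.960^4·0.040^0 = 0.849347
Sum = 0.9909

0.9909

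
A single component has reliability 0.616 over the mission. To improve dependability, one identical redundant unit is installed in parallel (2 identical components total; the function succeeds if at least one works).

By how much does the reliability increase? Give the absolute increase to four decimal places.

R_before = 0.616
R_after = 1 − (1 − 0.616)^2 = 0.8525
ΔR = 0.8525 − 0.616 = 0.2365

0.2365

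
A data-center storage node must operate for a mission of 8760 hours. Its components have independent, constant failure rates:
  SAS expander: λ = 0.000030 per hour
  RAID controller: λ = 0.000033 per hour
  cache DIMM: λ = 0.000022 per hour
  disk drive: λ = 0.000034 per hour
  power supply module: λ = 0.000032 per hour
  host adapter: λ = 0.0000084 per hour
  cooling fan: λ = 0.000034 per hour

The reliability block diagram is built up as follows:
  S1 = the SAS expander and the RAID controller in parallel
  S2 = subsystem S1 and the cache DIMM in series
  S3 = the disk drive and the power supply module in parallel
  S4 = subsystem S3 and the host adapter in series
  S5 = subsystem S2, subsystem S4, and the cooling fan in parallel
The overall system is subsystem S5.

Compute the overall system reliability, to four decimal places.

0.9926

R(SAS expander) = exp(−0.000030 × 8760) = 0.768896
R(RAID controller) = exp(−0.000033 × 8760) = 0.748952
R(cache DIMM) = exp(−0.000022 × 8760) = 0.824713
R(disk drive) = exp(−0.000034 × 8760) = 0.742420
R(power supply module) = exp(−0.000032 × 8760) = 0.755542
R(host adapter) = exp(−0.0000084 × 8760) = 0.929058
R(cooling fan) = exp(−0.000034 × 8760) = 0.742420
Parallel (SAS expander and RAID controller): 1 − (1 − 0.768896)(1 − 0.748952) = 0.941982
Series ([0.941982] and cache DIMM): 0.941982 × 0.824713 = 0.776865
Parallel (disk drive and power supply module): 1 − (1 − 0.742420)(1 − 0.755542) = 0.937033
Series ([0.937033] and host adapter): 0.937033 × 0.929058 = 0.870558
Parallel ([0.776865], [0.870558], and cooling fan): 1 − (1 − 0.776865)(1 − 0.870558)(1 − 0.742420) = 0.9926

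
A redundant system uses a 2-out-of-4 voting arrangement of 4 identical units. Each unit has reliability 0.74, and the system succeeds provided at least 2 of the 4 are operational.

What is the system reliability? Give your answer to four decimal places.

R = Σ_{i=2}^{4} C(4,i) p^i (1−p)^{4−i} with p = 0.74
C(4,2)·0.74^2·0.26^2 = 0.222107
C(4,3)·0.74^3·0.26^1 = 0.421433
C(4,4)·0.74^4·0.26^0 = 0.299866
Sum = 0.9434

0.9434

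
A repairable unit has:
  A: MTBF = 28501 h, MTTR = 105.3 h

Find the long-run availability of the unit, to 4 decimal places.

A(A) = MTBF/(MTBF+MTTR) = 28501/(28501+105.3) = 0.9963

0.9963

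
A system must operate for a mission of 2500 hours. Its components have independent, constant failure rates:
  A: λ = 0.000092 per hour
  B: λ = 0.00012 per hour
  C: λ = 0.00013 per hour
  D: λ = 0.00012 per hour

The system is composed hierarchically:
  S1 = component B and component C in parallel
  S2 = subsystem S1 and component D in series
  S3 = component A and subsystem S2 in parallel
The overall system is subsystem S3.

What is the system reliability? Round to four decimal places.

0.9358

R(A) = exp(−0.000092 × 2500) = 0.794534
R(B) = exp(−0.00012 × 2500) = 0.740818
R(C) = exp(−0.00013 × 2500) = 0.722527
R(D) = exp(−0.00012 × 2500) = 0.740818
Parallel (B and C): 1 − (1 − 0.740818)(1 − 0.722527) = 0.928084
Series ([0.928084] and D): 0.928084 × 0.740818 = 0.687541
Parallel (A and [0.687541]): 1 − (1 − 0.794534)(1 − 0.687541) = 0.9358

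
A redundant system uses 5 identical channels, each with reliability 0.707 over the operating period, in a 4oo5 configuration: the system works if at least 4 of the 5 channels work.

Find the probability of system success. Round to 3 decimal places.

R = Σ_{i=4}^{5} C(5,i) p^i (1−p)^{5−i} with p = 0.707
C(5,4)·0.707^4·0.293^1 = 0.36603
C(5,5)·0.707^5·0.293^0 = 0.17664
Sum = 0.543

0.543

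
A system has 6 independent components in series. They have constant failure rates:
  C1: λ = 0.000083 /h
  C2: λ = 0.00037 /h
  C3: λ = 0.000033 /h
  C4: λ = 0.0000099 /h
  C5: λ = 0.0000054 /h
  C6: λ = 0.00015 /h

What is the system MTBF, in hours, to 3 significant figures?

Series of exponential components: λ_sys = Σ λ_i
λ_sys = 0.000083 + 0.00037 + 0.000033 + 0.0000099 + 0.0000054 + 0.00015 = 6.5130e-04 /h
MTBF = 1 / λ_sys = 1540 h

1540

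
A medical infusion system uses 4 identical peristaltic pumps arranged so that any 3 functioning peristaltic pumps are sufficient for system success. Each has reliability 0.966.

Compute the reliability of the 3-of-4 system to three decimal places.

R = Σ_{i=3}^{4} C(4,i) p^i (1−p)^{4−i} with p = 0.966
C(4,3)·0.966^3·0.034^1 = 0.12259
C(4,4)·0.966^4·0.034^0 = 0.87078
Sum = 0.993

0.993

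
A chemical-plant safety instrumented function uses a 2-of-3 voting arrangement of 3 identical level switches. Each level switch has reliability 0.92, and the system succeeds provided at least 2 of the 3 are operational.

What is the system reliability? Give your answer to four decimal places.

R = Σ_{i=2}^{3} C(3,i) p^i (1−p)^{3−i} with p = 0.92
C(3,2)·0.92^2·0.08^1 = 0.203136
C(3,3)·0.92^3·0.08^0 = 0.778688
Sum = 0.9818

0.9818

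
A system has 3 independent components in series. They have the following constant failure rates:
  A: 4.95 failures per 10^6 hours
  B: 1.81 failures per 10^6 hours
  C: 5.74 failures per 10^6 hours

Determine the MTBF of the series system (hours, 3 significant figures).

80000

Series of exponential components: λ_sys = Σ λ_i
λ_sys = 0.00000495 + 0.00000181 + 0.00000574 = 1.2500e-05 /h
MTBF = 1 / λ_sys = 80000 h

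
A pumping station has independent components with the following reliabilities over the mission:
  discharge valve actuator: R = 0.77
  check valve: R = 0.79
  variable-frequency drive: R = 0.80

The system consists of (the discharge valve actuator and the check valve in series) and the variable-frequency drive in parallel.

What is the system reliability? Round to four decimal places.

Series (discharge valve actuator and check valve): 0.770000 × 0.790000 = 0.608300
Parallel ([0.608300] and variable-frequency drive): 1 − (1 − 0.608300)(1 − 0.800000) = 0.9217

0.9217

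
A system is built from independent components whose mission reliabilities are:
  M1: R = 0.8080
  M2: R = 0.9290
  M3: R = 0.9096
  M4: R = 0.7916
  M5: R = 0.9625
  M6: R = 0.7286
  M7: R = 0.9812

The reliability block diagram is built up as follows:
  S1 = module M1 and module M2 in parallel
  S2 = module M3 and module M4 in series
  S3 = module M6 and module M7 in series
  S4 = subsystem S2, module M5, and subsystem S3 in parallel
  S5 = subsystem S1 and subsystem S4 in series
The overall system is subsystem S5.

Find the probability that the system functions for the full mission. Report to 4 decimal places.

0.9834

Parallel (M1 and M2): 1 − (1 − 0.808000)(1 − 0.929000) = 0.986368
Series (M3 and M4): 0.909600 × 0.791600 = 0.720039
Series (M6 and M7): 0.728600 × 0.981200 = 0.714902
Parallel ([0.720039], M5, and [0.714902]): 1 − (1 − 0.720039)(1 − 0.962500)(1 − 0.714902) = 0.997007
Series ([0.986368] and [0.997007]): 0.986368 × 0.997007 = 0.9834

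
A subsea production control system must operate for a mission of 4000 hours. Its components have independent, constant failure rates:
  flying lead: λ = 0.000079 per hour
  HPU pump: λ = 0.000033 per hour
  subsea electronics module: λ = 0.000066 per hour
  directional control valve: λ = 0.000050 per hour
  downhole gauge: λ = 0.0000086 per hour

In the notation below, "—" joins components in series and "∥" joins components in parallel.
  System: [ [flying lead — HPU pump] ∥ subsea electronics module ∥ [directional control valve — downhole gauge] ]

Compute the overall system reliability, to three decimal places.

0.982

R(flying lead) = exp(−0.000079 × 4000) = 0.72906
R(HPU pump) = exp(−0.000033 × 4000) = 0.87634
R(subsea electronics module) = exp(−0.000066 × 4000) = 0.76797
R(directional control valve) = exp(−0.000050 × 4000) = 0.81873
R(downhole gauge) = exp(−0.0000086 × 4000) = 0.96618
Series (flying lead and HPU pump): 0.72906 × 0.87634 = 0.63890
Series (directional control valve and downhole gauge): 0.81873 × 0.96618 = 0.79104
Parallel ([0.63890], subsea electronics module, and [0.79104]): 1 − (1 − 0.63890)(1 − 0.76797)(1 − 0.79104) = 0.982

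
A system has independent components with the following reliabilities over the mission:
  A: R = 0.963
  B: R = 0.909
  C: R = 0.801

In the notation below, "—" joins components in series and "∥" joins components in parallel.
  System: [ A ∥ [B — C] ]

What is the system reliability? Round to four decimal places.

0.9899

Series (B and C): 0.909000 × 0.801000 = 0.728109
Parallel (A and [0.728109]): 1 − (1 − 0.963000)(1 − 0.728109) = 0.9899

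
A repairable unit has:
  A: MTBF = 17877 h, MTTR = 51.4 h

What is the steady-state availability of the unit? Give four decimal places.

A(A) = MTBF/(MTBF+MTTR) = 17877/(17877+51.4) = 0.9971

0.9971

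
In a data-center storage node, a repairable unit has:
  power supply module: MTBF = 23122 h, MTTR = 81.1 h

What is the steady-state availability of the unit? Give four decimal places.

0.9965

A(power supply module) = MTBF/(MTBF+MTTR) = 23122/(23122+81.1) = 0.9965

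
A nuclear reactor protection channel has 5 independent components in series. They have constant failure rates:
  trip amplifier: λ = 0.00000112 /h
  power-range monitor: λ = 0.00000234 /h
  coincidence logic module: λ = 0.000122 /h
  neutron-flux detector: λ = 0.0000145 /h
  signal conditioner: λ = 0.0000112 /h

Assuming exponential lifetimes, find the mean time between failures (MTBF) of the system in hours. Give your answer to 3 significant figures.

Series of exponential components: λ_sys = Σ λ_i
λ_sys = 0.00000112 + 0.00000234 + 0.000122 + 0.0000145 + 0.0000112 = 1.5116e-04 /h
MTBF = 1 / λ_sys = 6620 h

6620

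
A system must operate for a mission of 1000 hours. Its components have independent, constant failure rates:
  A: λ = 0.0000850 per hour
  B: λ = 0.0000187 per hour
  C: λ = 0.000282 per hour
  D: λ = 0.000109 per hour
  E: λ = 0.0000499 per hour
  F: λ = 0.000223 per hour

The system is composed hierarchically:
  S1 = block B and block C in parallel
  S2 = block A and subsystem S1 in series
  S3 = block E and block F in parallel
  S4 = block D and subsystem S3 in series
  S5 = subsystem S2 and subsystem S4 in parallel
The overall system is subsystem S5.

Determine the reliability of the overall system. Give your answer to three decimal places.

0.990

R(A) = exp(−0.0000850 × 1000) = 0.91851
R(B) = exp(−0.0000187 × 1000) = 0.98147
R(C) = exp(−0.000282 × 1000) = 0.75427
R(D) = exp(−0.000109 × 1000) = 0.89673
R(E) = exp(−0.0000499 × 1000) = 0.95132
R(F) = exp(−0.000223 × 1000) = 0.80011
Parallel (B and C): 1 − (1 − 0.98147)(1 − 0.75427) = 0.99545
Series (A and [0.99545]): 0.91851 × 0.99545 = 0.91433
Parallel (E and F): 1 − (1 − 0.95132)(1 − 0.80011) = 0.99027
Series (D and [0.99027]): 0.89673 × 0.99027 = 0.88800
Parallel ([0.91433] and [0.88800]): 1 − (1 − 0.91433)(1 − 0.88800) = 0.990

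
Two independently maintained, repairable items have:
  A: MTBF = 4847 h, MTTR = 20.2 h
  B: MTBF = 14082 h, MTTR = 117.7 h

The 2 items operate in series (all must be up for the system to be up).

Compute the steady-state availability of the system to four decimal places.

0.9876

A(A) = MTBF/(MTBF+MTTR) = 4847/(4847+20.2) = 0.995850
A(B) = MTBF/(MTBF+MTTR) = 14082/(14082+117.7) = 0.991711
Series availability: 0.995850 × 0.991711 = 0.9876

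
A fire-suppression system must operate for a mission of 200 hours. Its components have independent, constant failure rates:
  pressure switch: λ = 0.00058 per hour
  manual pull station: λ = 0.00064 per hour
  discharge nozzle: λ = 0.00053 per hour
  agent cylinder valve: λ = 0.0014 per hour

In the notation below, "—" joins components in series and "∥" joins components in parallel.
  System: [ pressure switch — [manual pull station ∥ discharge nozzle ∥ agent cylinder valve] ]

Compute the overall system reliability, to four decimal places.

R(pressure switch) = exp(−0.00058 × 200) = 0.890475
R(manual pull station) = exp(−0.00064 × 200) = 0.879853
R(discharge nozzle) = exp(−0.00053 × 200) = 0.899425
R(agent cylinder valve) = exp(−0.0014 × 200) = 0.755784
Parallel (manual pull station, discharge nozzle, and agent cylinder valve): 1 − (1 − 0.879853)(1 − 0.899425)(1 − 0.755784) = 0.997049
Series (pressure switch and [0.997049]): 0.890475 × 0.997049 = 0.8878

0.8878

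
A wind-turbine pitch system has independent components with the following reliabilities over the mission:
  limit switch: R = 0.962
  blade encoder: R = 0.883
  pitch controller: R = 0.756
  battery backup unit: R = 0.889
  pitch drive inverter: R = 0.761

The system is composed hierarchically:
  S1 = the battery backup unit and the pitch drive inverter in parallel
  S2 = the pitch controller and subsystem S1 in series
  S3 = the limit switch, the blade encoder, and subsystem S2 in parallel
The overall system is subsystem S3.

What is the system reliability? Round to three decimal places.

0.999

Parallel (battery backup unit and pitch drive inverter): 1 − (1 − 0.88900)(1 − 0.76100) = 0.97347
Series (pitch controller and [0.97347]): 0.75600 × 0.97347 = 0.73594
Parallel (limit switch, blade encoder, and [0.73594]): 1 − (1 − 0.96200)(1 − 0.88300)(1 − 0.73594) = 0.999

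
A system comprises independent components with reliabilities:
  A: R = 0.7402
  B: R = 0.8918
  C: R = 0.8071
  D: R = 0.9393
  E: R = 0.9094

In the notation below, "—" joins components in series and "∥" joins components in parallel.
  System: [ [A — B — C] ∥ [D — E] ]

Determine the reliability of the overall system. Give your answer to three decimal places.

0.932

Series (A, B, and C): 0.74020 × 0.89180 × 0.80710 = 0.53278
Series (D and E): 0.93930 × 0.90940 = 0.85420
Parallel ([0.53278] and [0.85420]): 1 − (1 − 0.53278)(1 − 0.85420) = 0.932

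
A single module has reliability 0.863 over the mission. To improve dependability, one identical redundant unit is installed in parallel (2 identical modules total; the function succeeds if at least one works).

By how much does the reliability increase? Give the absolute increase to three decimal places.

0.118

R_before = 0.863
R_after = 1 − (1 − 0.863)^2 = 0.981
ΔR = 0.981 − 0.863 = 0.118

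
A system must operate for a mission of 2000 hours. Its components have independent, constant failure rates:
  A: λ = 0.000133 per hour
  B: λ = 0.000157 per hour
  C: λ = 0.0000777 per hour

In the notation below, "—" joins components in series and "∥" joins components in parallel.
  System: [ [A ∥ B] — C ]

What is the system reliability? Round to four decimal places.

R(A) = exp(−0.000133 × 2000) = 0.766439
R(B) = exp(−0.000157 × 2000) = 0.730519
R(C) = exp(−0.0000777 × 2000) = 0.856073
Parallel (A and B): 1 − (1 − 0.766439)(1 − 0.730519) = 0.937060
Series ([0.937060] and C): 0.937060 × 0.856073 = 0.8022

0.8022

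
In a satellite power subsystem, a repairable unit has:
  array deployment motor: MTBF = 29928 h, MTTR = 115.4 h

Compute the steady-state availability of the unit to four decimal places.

A(array deployment motor) = MTBF/(MTBF+MTTR) = 29928/(29928+115.4) = 0.9962

0.9962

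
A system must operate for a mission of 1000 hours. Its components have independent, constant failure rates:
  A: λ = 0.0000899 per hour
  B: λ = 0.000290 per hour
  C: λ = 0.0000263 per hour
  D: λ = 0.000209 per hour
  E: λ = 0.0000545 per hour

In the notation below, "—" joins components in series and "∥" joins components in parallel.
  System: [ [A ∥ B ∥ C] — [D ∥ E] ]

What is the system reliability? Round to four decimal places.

R(A) = exp(−0.0000899 × 1000) = 0.914023
R(B) = exp(−0.000290 × 1000) = 0.748264
R(C) = exp(−0.0000263 × 1000) = 0.974043
R(D) = exp(−0.000209 × 1000) = 0.811395
R(E) = exp(−0.0000545 × 1000) = 0.946959
Parallel (A, B, and C): 1 − (1 − 0.914023)(1 − 0.748264)(1 − 0.974043) = 0.999438
Parallel (D and E): 1 − (1 − 0.811395)(1 − 0.946959) = 0.989996
Series ([0.999438] and [0.989996]): 0.999438 × 0.989996 = 0.9894

0.9894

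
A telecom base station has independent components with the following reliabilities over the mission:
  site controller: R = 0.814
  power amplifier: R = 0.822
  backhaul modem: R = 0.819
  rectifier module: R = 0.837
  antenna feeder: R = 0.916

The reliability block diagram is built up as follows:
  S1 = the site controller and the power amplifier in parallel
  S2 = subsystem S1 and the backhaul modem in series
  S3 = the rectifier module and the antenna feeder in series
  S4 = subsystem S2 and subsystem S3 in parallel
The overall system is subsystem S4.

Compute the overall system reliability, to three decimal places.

0.951

Parallel (site controller and power amplifier): 1 − (1 − 0.81400)(1 − 0.82200) = 0.96689
Series ([0.96689] and backhaul modem): 0.96689 × 0.81900 = 0.79188
Series (rectifier module and antenna feeder): 0.83700 × 0.91600 = 0.76669
Parallel ([0.79188] and [0.76669]): 1 − (1 − 0.79188)(1 − 0.76669) = 0.951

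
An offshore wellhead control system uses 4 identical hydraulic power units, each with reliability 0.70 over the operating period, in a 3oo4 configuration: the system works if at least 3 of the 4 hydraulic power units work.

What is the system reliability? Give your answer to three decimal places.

0.652

R = Σ_{i=3}^{4} C(4,i) p^i (1−p)^{4−i} with p = 0.70
C(4,3)·0.70^3·0.30^1 = 0.41160
C(4,4)·0.70^4·0.30^0 = 0.24010
Sum = 0.652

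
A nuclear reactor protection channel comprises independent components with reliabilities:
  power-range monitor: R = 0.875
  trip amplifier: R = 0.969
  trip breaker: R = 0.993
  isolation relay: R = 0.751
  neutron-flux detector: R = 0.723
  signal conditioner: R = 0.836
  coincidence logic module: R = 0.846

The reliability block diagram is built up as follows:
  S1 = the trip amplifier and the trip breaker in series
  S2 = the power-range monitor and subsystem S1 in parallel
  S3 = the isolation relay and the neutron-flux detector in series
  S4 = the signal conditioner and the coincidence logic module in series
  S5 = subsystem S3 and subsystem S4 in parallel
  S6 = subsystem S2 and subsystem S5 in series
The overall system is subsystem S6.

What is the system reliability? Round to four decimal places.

Series (trip amplifier and trip breaker): 0.969000 × 0.993000 = 0.962217
Parallel (power-range monitor and [0.962217]): 1 − (1 − 0.875000)(1 − 0.962217) = 0.995277
Series (isolation relay and neutron-flux detector): 0.751000 × 0.723000 = 0.542973
Series (signal conditioner and coincidence logic module): 0.836000 × 0.846000 = 0.707256
Parallel ([0.542973] and [0.707256]): 1 − (1 − 0.542973)(1 − 0.707256) = 0.866208
Series ([0.995277] and [0.866208]): 0.995277 × 0.866208 = 0.8621

0.8621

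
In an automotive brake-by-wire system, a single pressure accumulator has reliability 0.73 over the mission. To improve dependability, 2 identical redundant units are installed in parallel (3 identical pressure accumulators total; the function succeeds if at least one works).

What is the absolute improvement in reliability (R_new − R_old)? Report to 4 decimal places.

0.2503

R_before = 0.73
R_after = 1 − (1 − 0.73)^3 = 0.9803
ΔR = 0.9803 − 0.73 = 0.2503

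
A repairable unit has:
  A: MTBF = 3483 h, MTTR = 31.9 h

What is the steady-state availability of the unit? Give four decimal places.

A(A) = MTBF/(MTBF+MTTR) = 3483/(3483+31.9) = 0.9909

0.9909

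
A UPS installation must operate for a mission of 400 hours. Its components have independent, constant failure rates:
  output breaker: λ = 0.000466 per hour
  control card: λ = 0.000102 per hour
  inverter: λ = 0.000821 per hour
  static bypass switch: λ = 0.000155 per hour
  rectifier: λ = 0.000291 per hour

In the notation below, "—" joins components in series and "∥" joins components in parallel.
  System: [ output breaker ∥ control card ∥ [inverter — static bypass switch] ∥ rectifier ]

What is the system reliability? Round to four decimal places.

R(output breaker) = exp(−0.000466 × 400) = 0.829942
R(control card) = exp(−0.000102 × 400) = 0.960021
R(inverter) = exp(−0.000821 × 400) = 0.720075
R(static bypass switch) = exp(−0.000155 × 400) = 0.939883
R(rectifier) = exp(−0.000291 × 400) = 0.890119
Series (inverter and static bypass switch): 0.720075 × 0.939883 = 0.676786
Parallel (output breaker, control card, [0.676786], and rectifier): 1 − (1 − 0.829942)(1 − 0.960021)(1 − 0.676786)(1 − 0.890119) = 0.9998

0.9998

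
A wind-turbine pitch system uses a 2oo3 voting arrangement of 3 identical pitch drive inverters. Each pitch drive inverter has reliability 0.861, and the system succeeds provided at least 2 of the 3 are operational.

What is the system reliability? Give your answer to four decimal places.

0.9474

R = Σ_{i=2}^{3} C(3,i) p^i (1−p)^{3−i} with p = 0.861
C(3,2)·0.861^2·0.139^1 = 0.309131
C(3,3)·0.861^3·0.139^0 = 0.638277
Sum = 0.9474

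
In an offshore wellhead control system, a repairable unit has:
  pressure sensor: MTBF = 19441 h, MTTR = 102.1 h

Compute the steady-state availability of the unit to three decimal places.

A(pressure sensor) = MTBF/(MTBF+MTTR) = 19441/(19441+102.1) = 0.995

0.995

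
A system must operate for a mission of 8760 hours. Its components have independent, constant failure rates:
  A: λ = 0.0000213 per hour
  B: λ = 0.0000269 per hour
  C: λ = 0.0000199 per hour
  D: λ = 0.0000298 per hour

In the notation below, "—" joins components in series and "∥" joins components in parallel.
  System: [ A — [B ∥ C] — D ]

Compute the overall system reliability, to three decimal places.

R(A) = exp(−0.0000213 × 8760) = 0.82979
R(B) = exp(−0.0000269 × 8760) = 0.79006
R(C) = exp(−0.0000199 × 8760) = 0.84002
R(D) = exp(−0.0000298 × 8760) = 0.77024
Parallel (B and C): 1 − (1 − 0.79006)(1 − 0.84002) = 0.96641
Series (A, [0.96641], and D): 0.82979 × 0.96641 × 0.77024 = 0.618

0.618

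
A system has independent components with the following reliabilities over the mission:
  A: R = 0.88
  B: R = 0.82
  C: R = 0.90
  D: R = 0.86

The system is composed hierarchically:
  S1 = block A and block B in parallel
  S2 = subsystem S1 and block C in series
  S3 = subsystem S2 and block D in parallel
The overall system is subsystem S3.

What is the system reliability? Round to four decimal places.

Parallel (A and B): 1 − (1 − 0.880000)(1 − 0.820000) = 0.978400
Series ([0.978400] and C): 0.978400 × 0.900000 = 0.880560
Parallel ([0.880560] and D): 1 − (1 − 0.880560)(1 − 0.860000) = 0.9833

0.9833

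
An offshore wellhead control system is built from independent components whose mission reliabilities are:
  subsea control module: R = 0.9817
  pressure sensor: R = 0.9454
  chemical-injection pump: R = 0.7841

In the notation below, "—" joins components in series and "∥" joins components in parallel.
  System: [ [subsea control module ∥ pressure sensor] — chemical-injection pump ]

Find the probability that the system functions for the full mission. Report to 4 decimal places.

Parallel (subsea control module and pressure sensor): 1 − (1 − 0.981700)(1 − 0.945400) = 0.999001
Series ([0.999001] and chemical-injection pump): 0.999001 × 0.784100 = 0.7833

0.7833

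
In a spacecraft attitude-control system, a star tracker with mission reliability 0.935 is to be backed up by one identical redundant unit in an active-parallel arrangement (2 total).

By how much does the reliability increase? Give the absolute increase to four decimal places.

R_before = 0.935
R_after = 1 − (1 − 0.935)^2 = 0.9958
ΔR = 0.9958 − 0.935 = 0.0608

0.0608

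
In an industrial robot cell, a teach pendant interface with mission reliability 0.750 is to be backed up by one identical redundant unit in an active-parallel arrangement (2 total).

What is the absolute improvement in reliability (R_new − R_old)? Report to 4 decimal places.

0.1875

R_before = 0.750
R_after = 1 − (1 − 0.750)^2 = 0.9375
ΔR = 0.9375 − 0.750 = 0.1875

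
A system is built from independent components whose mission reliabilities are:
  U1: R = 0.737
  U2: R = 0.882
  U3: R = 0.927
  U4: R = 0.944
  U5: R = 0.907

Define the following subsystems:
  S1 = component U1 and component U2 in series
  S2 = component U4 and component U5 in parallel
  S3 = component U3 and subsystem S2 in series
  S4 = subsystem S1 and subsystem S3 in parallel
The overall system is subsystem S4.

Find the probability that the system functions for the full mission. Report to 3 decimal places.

0.973

Series (U1 and U2): 0.73700 × 0.88200 = 0.65003
Parallel (U4 and U5): 1 − (1 − 0.94400)(1 − 0.90700) = 0.99479
Series (U3 and [0.99479]): 0.92700 × 0.99479 = 0.92217
Parallel ([0.65003] and [0.92217]): 1 − (1 − 0.65003)(1 − 0.92217) = 0.973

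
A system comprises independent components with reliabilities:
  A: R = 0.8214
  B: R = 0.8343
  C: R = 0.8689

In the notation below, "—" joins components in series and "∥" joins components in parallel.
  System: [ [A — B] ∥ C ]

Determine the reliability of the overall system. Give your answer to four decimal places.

Series (A and B): 0.821400 × 0.834300 = 0.685294
Parallel ([0.685294] and C): 1 − (1 − 0.685294)(1 − 0.868900) = 0.9587

0.9587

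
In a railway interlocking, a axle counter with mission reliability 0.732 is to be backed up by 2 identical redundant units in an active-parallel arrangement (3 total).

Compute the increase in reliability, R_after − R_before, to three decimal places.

R_before = 0.732
R_after = 1 − (1 − 0.732)^3 = 0.981
ΔR = 0.981 − 0.732 = 0.249

0.249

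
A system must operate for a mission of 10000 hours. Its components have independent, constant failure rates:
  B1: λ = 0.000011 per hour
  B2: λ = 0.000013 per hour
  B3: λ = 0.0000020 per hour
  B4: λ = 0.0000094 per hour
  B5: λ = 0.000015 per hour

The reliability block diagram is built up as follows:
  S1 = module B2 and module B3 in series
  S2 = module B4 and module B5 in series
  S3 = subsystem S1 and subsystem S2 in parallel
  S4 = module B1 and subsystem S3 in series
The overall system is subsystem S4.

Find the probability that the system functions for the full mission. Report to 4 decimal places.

R(B1) = exp(−0.000011 × 10000) = 0.895834
R(B2) = exp(−0.000013 × 10000) = 0.878095
R(B3) = exp(−0.0000020 × 10000) = 0.980199
R(B4) = exp(−0.0000094 × 10000) = 0.910283
R(B5) = exp(−0.000015 × 10000) = 0.860708
Series (B2 and B3): 0.878095 × 0.980199 = 0.860708
Series (B4 and B5): 0.910283 × 0.860708 = 0.783488
Parallel ([0.860708] and [0.783488]): 1 − (1 − 0.860708)(1 − 0.783488) = 0.969842
Series (B1 and [0.969842]): 0.895834 × 0.969842 = 0.8688

0.8688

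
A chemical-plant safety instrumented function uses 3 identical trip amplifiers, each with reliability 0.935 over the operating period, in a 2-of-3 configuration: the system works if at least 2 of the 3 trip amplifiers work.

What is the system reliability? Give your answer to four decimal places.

R = Σ_{i=2}^{3} C(3,i) p^i (1−p)^{3−i} with p = 0.935
C(3,2)·0.935^2·0.065^1 = 0.170474
C(3,3)·0.935^3·0.065^0 = 0.817400
Sum = 0.9879

0.9879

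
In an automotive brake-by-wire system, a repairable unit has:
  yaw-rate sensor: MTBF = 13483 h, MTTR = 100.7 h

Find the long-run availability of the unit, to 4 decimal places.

A(yaw-rate sensor) = MTBF/(MTBF+MTTR) = 13483/(13483+100.7) = 0.9926

0.9926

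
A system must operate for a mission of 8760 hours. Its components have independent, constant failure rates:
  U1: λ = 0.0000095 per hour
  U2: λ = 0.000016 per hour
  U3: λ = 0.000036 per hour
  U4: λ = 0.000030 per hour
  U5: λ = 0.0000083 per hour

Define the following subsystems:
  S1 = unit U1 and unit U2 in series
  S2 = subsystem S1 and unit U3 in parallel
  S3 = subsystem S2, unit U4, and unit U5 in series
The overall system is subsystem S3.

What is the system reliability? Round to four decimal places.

0.6763

R(U1) = exp(−0.0000095 × 8760) = 0.920149
R(U2) = exp(−0.000016 × 8760) = 0.869219
R(U3) = exp(−0.000036 × 8760) = 0.729526
R(U4) = exp(−0.000030 × 8760) = 0.768896
R(U5) = exp(−0.0000083 × 8760) = 0.929872
Series (U1 and U2): 0.920149 × 0.869219 = 0.799811
Parallel ([0.799811] and U3): 1 − (1 − 0.799811)(1 − 0.729526) = 0.945854
Series ([0.945854], U4, and U5): 0.945854 × 0.768896 × 0.929872 = 0.6763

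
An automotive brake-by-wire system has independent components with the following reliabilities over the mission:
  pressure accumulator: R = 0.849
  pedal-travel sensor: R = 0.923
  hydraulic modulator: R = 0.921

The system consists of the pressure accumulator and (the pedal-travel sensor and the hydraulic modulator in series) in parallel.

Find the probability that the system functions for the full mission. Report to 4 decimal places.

0.9774

Series (pedal-travel sensor and hydraulic modulator): 0.923000 × 0.921000 = 0.850083
Parallel (pressure accumulator and [0.850083]): 1 − (1 − 0.849000)(1 − 0.850083) = 0.9774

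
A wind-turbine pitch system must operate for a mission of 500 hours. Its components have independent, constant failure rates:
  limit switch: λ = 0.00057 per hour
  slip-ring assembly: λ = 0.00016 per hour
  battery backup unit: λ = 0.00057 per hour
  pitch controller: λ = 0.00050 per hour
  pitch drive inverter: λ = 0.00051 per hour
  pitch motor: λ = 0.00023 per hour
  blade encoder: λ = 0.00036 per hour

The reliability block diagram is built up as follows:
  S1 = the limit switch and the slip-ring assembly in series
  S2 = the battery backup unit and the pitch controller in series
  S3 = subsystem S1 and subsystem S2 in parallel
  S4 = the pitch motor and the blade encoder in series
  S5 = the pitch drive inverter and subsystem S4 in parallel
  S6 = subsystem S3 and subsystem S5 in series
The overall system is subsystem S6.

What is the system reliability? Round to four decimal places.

R(limit switch) = exp(−0.00057 × 500) = 0.752014
R(slip-ring assembly) = exp(−0.00016 × 500) = 0.923116
R(battery backup unit) = exp(−0.00057 × 500) = 0.752014
R(pitch controller) = exp(−0.00050 × 500) = 0.778801
R(pitch drive inverter) = exp(−0.00051 × 500) = 0.774916
R(pitch motor) = exp(−0.00023 × 500) = 0.891366
R(blade encoder) = exp(−0.00036 × 500) = 0.835270
Series (limit switch and slip-ring assembly): 0.752014 × 0.923116 = 0.694196
Series (battery backup unit and pitch controller): 0.752014 × 0.778801 = 0.585669
Parallel ([0.694196] and [0.585669]): 1 − (1 − 0.694196)(1 − 0.585669) = 0.873296
Series (pitch motor and blade encoder): 0.891366 × 0.835270 = 0.744531
Parallel (pitch drive inverter and [0.744531]): 1 − (1 − 0.774916)(1 − 0.744531) = 0.942498
Series ([0.873296] and [0.942498]): 0.873296 × 0.942498 = 0.8231

0.8231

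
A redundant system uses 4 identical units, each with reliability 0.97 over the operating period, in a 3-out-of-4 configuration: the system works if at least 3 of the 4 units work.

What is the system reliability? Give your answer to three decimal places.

R = Σ_{i=3}^{4} C(4,i) p^i (1−p)^{4−i} with p = 0.97
C(4,3)·0.97^3·0.03^1 = 0.10952
C(4,4)·0.97^4·0.03^0 = 0.88529
Sum = 0.995

0.995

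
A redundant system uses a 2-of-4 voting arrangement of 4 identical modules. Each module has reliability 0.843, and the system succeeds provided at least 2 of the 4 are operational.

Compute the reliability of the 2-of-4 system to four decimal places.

0.9863

R = Σ_{i=2}^{4} C(4,i) p^i (1−p)^{4−i} with p = 0.843
C(4,2)·0.843^2·0.157^2 = 0.105101
C(4,3)·0.843^3·0.157^1 = 0.376220
C(4,4)·0.843^4·0.157^0 = 0.505022
Sum = 0.9863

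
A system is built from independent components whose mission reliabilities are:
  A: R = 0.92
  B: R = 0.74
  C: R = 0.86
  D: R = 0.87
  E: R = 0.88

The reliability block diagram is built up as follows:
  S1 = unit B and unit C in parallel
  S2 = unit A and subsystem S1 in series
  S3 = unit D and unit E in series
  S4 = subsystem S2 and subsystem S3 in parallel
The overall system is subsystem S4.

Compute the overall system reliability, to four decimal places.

Parallel (B and C): 1 − (1 − 0.740000)(1 − 0.860000) = 0.963600
Series (A and [0.963600]): 0.920000 × 0.963600 = 0.886512
Series (D and E): 0.870000 × 0.880000 = 0.765600
Parallel ([0.886512] and [0.765600]): 1 − (1 − 0.886512)(1 − 0.765600) = 0.9734

0.9734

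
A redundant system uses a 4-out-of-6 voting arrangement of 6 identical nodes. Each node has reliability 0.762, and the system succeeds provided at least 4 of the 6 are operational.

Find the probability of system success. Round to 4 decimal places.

0.8491

R = Σ_{i=4}^{6} C(6,i) p^i (1−p)^{6−i} with p = 0.762
C(6,4)·0.762^4·0.238^2 = 0.286461
C(6,5)·0.762^5·0.238^1 = 0.366862
C(6,6)·0.762^6·0.238^0 = 0.195763
Sum = 0.8491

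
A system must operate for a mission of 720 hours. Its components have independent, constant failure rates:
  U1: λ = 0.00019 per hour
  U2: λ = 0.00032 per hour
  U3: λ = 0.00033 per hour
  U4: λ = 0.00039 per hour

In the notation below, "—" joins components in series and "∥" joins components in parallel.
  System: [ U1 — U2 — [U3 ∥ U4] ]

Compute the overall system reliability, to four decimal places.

0.6568

R(U1) = exp(−0.00019 × 720) = 0.872145
R(U2) = exp(−0.00032 × 720) = 0.794216
R(U3) = exp(−0.00033 × 720) = 0.788518
R(U4) = exp(−0.00039 × 720) = 0.755179
Parallel (U3 and U4): 1 − (1 − 0.788518)(1 − 0.755179) = 0.948225
Series (U1, U2, and [0.948225]): 0.872145 × 0.794216 × 0.948225 = 0.6568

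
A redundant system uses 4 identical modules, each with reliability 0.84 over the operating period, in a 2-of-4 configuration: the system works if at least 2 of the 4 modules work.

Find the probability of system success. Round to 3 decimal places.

0.986

R = Σ_{i=2}^{4} C(4,i) p^i (1−p)^{4−i} with p = 0.84
C(4,2)·0.84^2·0.16^2 = 0.10838
C(4,3)·0.84^3·0.16^1 = 0.37933
C(4,4)·0.84^4·0.16^0 = 0.49787
Sum = 0.986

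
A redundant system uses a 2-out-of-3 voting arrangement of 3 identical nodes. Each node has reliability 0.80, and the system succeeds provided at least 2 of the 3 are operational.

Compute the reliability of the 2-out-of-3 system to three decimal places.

0.896

R = Σ_{i=2}^{3} C(3,i) p^i (1−p)^{3−i} with p = 0.80
C(3,2)·0.80^2·0.20^1 = 0.38400
C(3,3)·0.80^3·0.20^0 = 0.51200
Sum = 0.896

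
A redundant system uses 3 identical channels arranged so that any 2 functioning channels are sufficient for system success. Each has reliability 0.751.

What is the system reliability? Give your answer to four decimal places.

R = Σ_{i=2}^{3} C(3,i) p^i (1−p)^{3−i} with p = 0.751
C(3,2)·0.751^2·0.249^1 = 0.421309
C(3,3)·0.751^3·0.249^0 = 0.423565
Sum = 0.8449

0.8449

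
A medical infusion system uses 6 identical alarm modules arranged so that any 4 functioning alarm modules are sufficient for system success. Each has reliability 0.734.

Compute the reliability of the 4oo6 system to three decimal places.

R = Σ_{i=4}^{6} C(6,i) p^i (1−p)^{6−i} with p = 0.734
C(6,4)·0.734^4·0.266^2 = 0.30806
C(6,5)·0.734^5·0.266^1 = 0.34003
C(6,6)·0.734^6·0.266^0 = 0.15638
Sum = 0.804

0.804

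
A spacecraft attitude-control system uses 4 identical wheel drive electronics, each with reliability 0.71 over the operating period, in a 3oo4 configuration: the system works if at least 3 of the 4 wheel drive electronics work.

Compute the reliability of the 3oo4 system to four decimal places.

R = Σ_{i=3}^{4} C(4,i) p^i (1−p)^{4−i} with p = 0.71
C(4,3)·0.71^3·0.29^1 = 0.415177
C(4,4)·0.71^4·0.29^0 = 0.254117
Sum = 0.6693

0.6693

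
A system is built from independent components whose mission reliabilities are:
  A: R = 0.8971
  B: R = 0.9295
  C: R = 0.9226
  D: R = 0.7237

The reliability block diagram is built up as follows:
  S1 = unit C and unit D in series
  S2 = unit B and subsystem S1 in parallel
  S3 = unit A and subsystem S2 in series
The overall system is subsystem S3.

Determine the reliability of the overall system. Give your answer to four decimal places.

0.8761

Series (C and D): 0.922600 × 0.723700 = 0.667686
Parallel (B and [0.667686]): 1 − (1 − 0.929500)(1 − 0.667686) = 0.976572
Series (A and [0.976572]): 0.897100 × 0.976572 = 0.8761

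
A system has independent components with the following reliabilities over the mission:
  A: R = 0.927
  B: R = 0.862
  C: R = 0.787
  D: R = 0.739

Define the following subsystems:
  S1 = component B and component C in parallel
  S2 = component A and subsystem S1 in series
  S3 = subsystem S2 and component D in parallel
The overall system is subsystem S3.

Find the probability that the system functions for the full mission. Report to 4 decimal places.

0.9738

Parallel (B and C): 1 − (1 − 0.862000)(1 − 0.787000) = 0.970606
Series (A and [0.970606]): 0.927000 × 0.970606 = 0.899752
Parallel ([0.899752] and D): 1 − (1 − 0.899752)(1 − 0.739000) = 0.9738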